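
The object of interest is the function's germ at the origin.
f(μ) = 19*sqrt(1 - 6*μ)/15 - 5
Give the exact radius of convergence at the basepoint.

The radius of convergence is 1/6.

Branch term (19/15)*sqrt(1 - μ/(1/6)): its argument vanishes at μ = 1/6, a square-root branch point, modulus 1/6.
The radius of convergence is the smallest modulus among the singular points: 1/6.


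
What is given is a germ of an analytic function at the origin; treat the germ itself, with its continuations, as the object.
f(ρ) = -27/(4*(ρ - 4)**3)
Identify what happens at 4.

The point is a pole of order 3.

The denominator factor ρ - 4 vanishes at 4 and appears to the power 3; the numerator there equals -27/4, nonzero, and no other factor vanishes.
Hence a pole whose order is the multiplicity, 3.


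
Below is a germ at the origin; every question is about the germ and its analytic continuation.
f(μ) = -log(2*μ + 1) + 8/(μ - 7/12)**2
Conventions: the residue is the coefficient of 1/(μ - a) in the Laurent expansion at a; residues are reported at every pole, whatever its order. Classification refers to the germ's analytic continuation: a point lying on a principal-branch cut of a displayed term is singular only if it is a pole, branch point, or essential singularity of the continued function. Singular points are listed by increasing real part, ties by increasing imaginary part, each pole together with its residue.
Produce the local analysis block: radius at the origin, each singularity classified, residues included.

Denominator factor (μ - 7/12)^2: pole of order 2 at 7/12, modulus 7/12.
Branch term (-1)*log(1 - μ/(-1/2)): its argument vanishes at μ = -1/2, a logarithmic branch point, modulus 1/2.
The radius of convergence is the smallest modulus among the singular points: 1/2.
The branch term is analytic at 7/12 and contributes nothing to the residue; only the rational part matters.
At the order-2 pole 7/12 set g(μ) = (μ - (7/12))^2*(rational part) = 8.
Order-2 pole: residue = g'(a); g'(7/12) = 0, so the residue is 0.
List the singular points by increasing real part (a conjugate pair: the negative imaginary part first).

Radius of convergence at 0: 1/2.
At -1/2: a logarithmic branch point.
At 7/12: a pole of order 2; residue 0.


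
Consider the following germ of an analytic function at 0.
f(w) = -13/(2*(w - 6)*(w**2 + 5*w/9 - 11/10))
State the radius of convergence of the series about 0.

Denominator factor (w**2 + 5*w/9 - 11/10): discriminant 1907/405, real irrational roots -5/18 + (1/90)*sqrt(9535) and -5/18 - (1/90)*sqrt(9535); poles of order 1, moduli -5/18 + (1/90)*sqrt(9535) and 5/18 + (1/90)*sqrt(9535).
Denominator factor (w - 6): pole of order 1 at 6, modulus 6.
The radius of convergence is the smallest modulus among the singular points: -5/18 + (1/90)*sqrt(9535).

The radius of convergence is -5/18 + (1/90)*sqrt(9535).


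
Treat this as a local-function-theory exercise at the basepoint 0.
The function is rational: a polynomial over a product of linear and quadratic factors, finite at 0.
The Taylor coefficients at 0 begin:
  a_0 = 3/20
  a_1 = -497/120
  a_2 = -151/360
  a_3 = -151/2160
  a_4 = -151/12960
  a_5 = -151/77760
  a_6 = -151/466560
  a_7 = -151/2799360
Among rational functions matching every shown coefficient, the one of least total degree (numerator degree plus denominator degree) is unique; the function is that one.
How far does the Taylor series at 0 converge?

The radius of convergence is 6.

No rational of total degree below 3 reproduces all 8 coefficients; solving the [2/1] Pade equations on them gives f(ν) = (-13*ν**2/8 + 25*ν - 9/10)/(ν - 6), whose expansion matches every shown term.
Denominator factor (ν - 6): pole of order 1 at 6, modulus 6.
The radius of convergence is the smallest modulus among the singular points: 6.


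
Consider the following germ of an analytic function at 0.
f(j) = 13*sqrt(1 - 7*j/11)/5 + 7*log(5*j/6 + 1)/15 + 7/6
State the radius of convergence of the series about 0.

The radius of convergence is 6/5.

Branch term (7/15)*log(1 - j/(-6/5)): its argument vanishes at j = -6/5, a logarithmic branch point, modulus 6/5.
Branch term (13/5)*sqrt(1 - j/(11/7)): its argument vanishes at j = 11/7, a square-root branch point, modulus 11/7.
The radius of convergence is the smallest modulus among the singular points: 6/5.


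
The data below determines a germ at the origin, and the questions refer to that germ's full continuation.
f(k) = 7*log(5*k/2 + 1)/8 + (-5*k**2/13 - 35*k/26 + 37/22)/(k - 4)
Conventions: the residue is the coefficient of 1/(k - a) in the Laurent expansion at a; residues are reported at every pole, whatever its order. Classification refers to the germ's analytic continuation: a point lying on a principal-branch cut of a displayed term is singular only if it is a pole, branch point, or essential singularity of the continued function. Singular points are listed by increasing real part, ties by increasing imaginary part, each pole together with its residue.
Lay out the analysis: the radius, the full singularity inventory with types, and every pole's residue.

Denominator factor (k - 4): pole of order 1 at 4, modulus 4.
Branch term (7/8)*log(1 - k/(-2/5)): its argument vanishes at k = -2/5, a logarithmic branch point, modulus 2/5.
The radius of convergence is the smallest modulus among the singular points: 2/5.
The branch term is analytic at 4 and contributes nothing to the residue; only the rational part matters.
At the order-1 pole 4 set g(k) = (k - (4))*(rational part) = -5*k**2/13 - 35*k/26 + 37/22.
Simple pole: residue = g(a) at a = 4, which is -2819/286.
List the singular points by increasing real part (a conjugate pair: the negative imaginary part first).

Radius of convergence at 0: 2/5.
At -2/5: a logarithmic branch point.
At 4: a pole of order 1; residue -2819/286.


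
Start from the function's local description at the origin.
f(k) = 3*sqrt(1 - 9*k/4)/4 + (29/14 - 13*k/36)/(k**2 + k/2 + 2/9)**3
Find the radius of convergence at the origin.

Denominator factor (k**2 + k/2 + 2/9)^3: discriminant -23/36, complex-conjugate roots (-1/4) + ((1/12)*sqrt(23))*i and (-1/4) - ((1/12)*sqrt(23))*i; poles of order 3, moduli (1/3)*sqrt(2) and (1/3)*sqrt(2).
Branch term (3/4)*sqrt(1 - k/(4/9)): its argument vanishes at k = 4/9, a square-root branch point, modulus 4/9.
The radius of convergence is the smallest modulus among the singular points: 4/9.

The radius of convergence is 4/9.


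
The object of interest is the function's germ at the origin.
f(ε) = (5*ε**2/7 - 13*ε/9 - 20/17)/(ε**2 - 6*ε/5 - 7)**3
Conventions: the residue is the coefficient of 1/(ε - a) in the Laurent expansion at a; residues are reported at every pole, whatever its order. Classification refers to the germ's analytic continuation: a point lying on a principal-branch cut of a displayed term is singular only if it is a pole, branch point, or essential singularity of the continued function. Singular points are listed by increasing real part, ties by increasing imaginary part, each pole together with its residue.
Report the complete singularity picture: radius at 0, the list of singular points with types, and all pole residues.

Radius of convergence at 0: -3/5 + (2/5)*sqrt(46).
At 3/5 - (2/5)*sqrt(46): a pole of order 3; residue (986875/1482621952)*sqrt(46).
At 3/5 + (2/5)*sqrt(46): a pole of order 3; residue -(986875/1482621952)*sqrt(46).


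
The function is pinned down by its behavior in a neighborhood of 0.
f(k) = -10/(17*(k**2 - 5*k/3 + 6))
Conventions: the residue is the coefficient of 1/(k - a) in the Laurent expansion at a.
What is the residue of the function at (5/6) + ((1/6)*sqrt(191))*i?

The residue is ((30/3247)*sqrt(191))*i.

The factor k**2 - 5*k/3 + 6 splits as (k - a)(k - a') with a = (5/6) + ((1/6)*sqrt(191))*i, a' = (5/6) - ((1/6)*sqrt(191))*i. At the order-1 pole a set g(k) = (k - a)*f(k) = [-10/17] / (k - a').
Simple pole: residue = g(a) at a = (5/6) + ((1/6)*sqrt(191))*i, which is ((30/3247)*sqrt(191))*i.


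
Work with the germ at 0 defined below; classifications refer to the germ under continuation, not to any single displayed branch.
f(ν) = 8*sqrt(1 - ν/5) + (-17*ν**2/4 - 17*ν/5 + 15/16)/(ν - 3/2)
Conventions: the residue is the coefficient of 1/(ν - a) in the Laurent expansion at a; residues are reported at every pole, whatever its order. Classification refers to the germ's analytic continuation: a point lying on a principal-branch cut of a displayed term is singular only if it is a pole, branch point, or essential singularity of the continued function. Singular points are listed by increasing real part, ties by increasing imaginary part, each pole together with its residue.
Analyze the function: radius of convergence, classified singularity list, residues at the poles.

Radius of convergence at 0: 3/2.
At 3/2: a pole of order 1; residue -549/40.
At 5: an algebraic (square-root) branch point.

Denominator factor (ν - 3/2): pole of order 1 at 3/2, modulus 3/2.
Branch term (8)*sqrt(1 - ν/(5)): its argument vanishes at ν = 5, a square-root branch point, modulus 5.
The radius of convergence is the smallest modulus among the singular points: 3/2.
The branch term is analytic at 3/2 and contributes nothing to the residue; only the rational part matters.
At the order-1 pole 3/2 set g(ν) = (ν - (3/2))*(rational part) = -17*ν**2/4 - 17*ν/5 + 15/16.
Simple pole: residue = g(a) at a = 3/2, which is -549/40.
List the singular points by increasing real part (a conjugate pair: the negative imaginary part first).


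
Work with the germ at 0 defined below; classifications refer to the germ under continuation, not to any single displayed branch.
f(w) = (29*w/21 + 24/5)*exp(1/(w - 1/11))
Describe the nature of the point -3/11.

There is no denominator, hence no pole anywhere.
The essential point of exp(1/(w - (1/11))) is 1/11, not -3/11.
So the germ continues analytically to -3/11.

The point is a regular point.


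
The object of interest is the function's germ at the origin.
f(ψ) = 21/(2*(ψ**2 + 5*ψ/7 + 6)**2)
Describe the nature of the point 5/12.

Denominator factors: ψ**2 + 5*ψ/7 + 6 = 6523/1008 at ψ = 5/12 — none vanishes.
So the germ continues analytically to 5/12.

The point is a regular point.


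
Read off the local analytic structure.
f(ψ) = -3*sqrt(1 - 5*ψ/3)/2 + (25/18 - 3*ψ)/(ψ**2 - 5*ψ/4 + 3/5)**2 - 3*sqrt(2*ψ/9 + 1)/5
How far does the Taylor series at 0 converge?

Denominator factor (ψ**2 - 5*ψ/4 + 3/5)^2: discriminant -67/80, complex-conjugate roots (5/8) + ((1/40)*sqrt(335))*i and (5/8) - ((1/40)*sqrt(335))*i; poles of order 2, moduli (1/5)*sqrt(15) and (1/5)*sqrt(15).
Branch term (-3/2)*sqrt(1 - ψ/(3/5)): its argument vanishes at ψ = 3/5, a square-root branch point, modulus 3/5.
Branch term (-3/5)*sqrt(1 - ψ/(-9/2)): its argument vanishes at ψ = -9/2, a square-root branch point, modulus 9/2.
The radius of convergence is the smallest modulus among the singular points: 3/5.

The radius of convergence is 3/5.


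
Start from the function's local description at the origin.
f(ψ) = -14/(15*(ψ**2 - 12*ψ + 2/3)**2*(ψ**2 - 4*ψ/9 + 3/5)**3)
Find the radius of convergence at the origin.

Denominator factor (ψ**2 - 4*ψ/9 + 3/5)^3: discriminant -892/405, complex-conjugate roots (2/9) + ((1/45)*sqrt(1115))*i and (2/9) - ((1/45)*sqrt(1115))*i; poles of order 3, moduli (1/5)*sqrt(15) and (1/5)*sqrt(15).
Denominator factor (ψ**2 - 12*ψ + 2/3)^2: discriminant 424/3, real irrational roots 6 + (1/3)*sqrt(318) and 6 - (1/3)*sqrt(318); poles of order 2, moduli 6 + (1/3)*sqrt(318) and 6 - (1/3)*sqrt(318).
The radius of convergence is the smallest modulus among the singular points: 6 - (1/3)*sqrt(318).

The radius of convergence is 6 - (1/3)*sqrt(318).


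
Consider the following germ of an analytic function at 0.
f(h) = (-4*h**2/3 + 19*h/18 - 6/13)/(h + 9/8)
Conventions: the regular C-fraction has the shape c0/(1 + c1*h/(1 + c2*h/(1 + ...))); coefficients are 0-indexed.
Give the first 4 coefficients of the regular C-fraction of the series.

The regular C-fraction coefficients are [-16/39, 343/108, -51025/37044, 1598976/1346275].

Taylor coefficients (expand at 0): a_0 = -16/39, a_1 = 1372/1053, a_2 = -22208/9477, a_3 = 177664/85293.
c0 = a_0 = -16/39. Peel one level at a time: if S = 1 + c*h/S' with S'(0) = 1, then c is the h-coefficient of S and S' = c*h/(S - 1).
S_1 = c0/f = 1 + (343/108)*h + (51025/11664)*h^2 + ...; c1 = 343/108.
S_2 = c1*h/(S_1 - 1) = 1 + (-51025/37044)*h + (577408/352947)*h^2 + ...; c2 = -51025/37044.
S_3 = c2*h/(S_2 - 1) = 1 + (1598976/1346275)*h + ...; c3 = 1598976/1346275.


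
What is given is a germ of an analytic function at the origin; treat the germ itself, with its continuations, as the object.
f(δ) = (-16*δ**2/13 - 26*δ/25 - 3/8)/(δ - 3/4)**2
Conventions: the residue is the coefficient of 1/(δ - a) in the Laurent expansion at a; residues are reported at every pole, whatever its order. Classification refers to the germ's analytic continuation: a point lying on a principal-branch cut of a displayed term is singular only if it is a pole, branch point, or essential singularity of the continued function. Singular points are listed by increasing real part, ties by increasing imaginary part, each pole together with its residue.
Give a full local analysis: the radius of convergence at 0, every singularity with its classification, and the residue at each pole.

Denominator factor (δ - 3/4)^2: pole of order 2 at 3/4, modulus 3/4.
The radius of convergence is the smallest modulus among the singular points: 3/4.
At the order-2 pole 3/4 set g(δ) = (δ - (3/4))^2*f(δ) = -16*δ**2/13 - 26*δ/25 - 3/8.
Order-2 pole: residue = g'(a); g'(3/4) = -938/325, so the residue is -938/325.

Radius of convergence at 0: 3/4.
At 3/4: a pole of order 2; residue -938/325.


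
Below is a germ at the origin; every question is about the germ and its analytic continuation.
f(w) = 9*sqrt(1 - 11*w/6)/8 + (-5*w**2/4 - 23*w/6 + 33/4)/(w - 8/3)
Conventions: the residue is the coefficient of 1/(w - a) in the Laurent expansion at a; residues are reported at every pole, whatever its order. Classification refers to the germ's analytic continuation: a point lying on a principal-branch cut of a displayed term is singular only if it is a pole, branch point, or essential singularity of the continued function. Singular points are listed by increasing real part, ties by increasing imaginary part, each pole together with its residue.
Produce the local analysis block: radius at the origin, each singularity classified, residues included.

Radius of convergence at 0: 6/11.
At 6/11: an algebraic (square-root) branch point.
At 8/3: a pole of order 1; residue -391/36.

Denominator factor (w - 8/3): pole of order 1 at 8/3, modulus 8/3.
Branch term (9/8)*sqrt(1 - w/(6/11)): its argument vanishes at w = 6/11, a square-root branch point, modulus 6/11.
The radius of convergence is the smallest modulus among the singular points: 6/11.
The branch term is analytic at 8/3 and contributes nothing to the residue; only the rational part matters.
At the order-1 pole 8/3 set g(w) = (w - (8/3))*(rational part) = -5*w**2/4 - 23*w/6 + 33/4.
Simple pole: residue = g(a) at a = 8/3, which is -391/36.
List the singular points by increasing real part (a conjugate pair: the negative imaginary part first).


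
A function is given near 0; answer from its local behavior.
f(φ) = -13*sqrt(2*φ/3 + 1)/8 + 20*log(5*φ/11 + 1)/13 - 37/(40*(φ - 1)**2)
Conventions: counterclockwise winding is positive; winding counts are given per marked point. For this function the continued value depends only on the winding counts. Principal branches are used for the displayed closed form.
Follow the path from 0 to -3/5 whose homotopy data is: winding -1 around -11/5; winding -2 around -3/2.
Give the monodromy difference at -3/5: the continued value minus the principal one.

Continued minus principal equals -(40/13)*pi*i.

The rational part is single-valued and drops out of the difference; each branch term changes only by its own monodromy.
(-13/8)*sqrt(1 - φ/(-3/2)): winding -2 is even, the square root returns to the same sheet, contribution 0.
(20/13)*log(1 - φ/(-11/5)): each positive loop around -11/5 adds 2*pi*i to the log, so winding -1 contributes (20/13)*(-1)*2*pi*i = -(40/13)*pi*i.
Summing the contributions at φ = -3/5 gives -(40/13)*pi*i.


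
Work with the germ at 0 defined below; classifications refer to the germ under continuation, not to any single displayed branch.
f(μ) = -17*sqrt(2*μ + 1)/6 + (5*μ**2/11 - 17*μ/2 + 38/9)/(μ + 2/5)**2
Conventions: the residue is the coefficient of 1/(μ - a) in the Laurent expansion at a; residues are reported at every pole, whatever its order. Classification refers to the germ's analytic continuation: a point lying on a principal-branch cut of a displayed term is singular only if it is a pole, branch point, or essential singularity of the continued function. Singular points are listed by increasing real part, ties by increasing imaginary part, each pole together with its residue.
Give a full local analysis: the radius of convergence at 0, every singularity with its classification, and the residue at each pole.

Denominator factor (μ + 2/5)^2: pole of order 2 at -2/5, modulus 2/5.
Branch term (-17/6)*sqrt(1 - μ/(-1/2)): its argument vanishes at μ = -1/2, a square-root branch point, modulus 1/2.
The radius of convergence is the smallest modulus among the singular points: 2/5.
The branch term is analytic at -2/5 and contributes nothing to the residue; only the rational part matters.
At the order-2 pole -2/5 set g(μ) = (μ - (-2/5))^2*(rational part) = 5*μ**2/11 - 17*μ/2 + 38/9.
Order-2 pole: residue = g'(a); g'(-2/5) = -195/22, so the residue is -195/22.
List the singular points by increasing real part (a conjugate pair: the negative imaginary part first).

Radius of convergence at 0: 2/5.
At -1/2: an algebraic (square-root) branch point.
At -2/5: a pole of order 2; residue -195/22.


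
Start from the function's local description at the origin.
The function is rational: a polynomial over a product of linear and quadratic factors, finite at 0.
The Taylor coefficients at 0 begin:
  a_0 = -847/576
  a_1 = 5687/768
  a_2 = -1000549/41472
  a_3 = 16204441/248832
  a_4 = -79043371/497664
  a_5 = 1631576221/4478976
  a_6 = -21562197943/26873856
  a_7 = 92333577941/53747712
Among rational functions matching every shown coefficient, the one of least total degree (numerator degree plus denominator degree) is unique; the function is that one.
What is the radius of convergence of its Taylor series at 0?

No rational of total degree below 6 reproduces all 8 coefficients; solving the [1/5] Pade equations on them gives f(ω) = (-11*ω/24 - 7/2)/((ω + 6/11)**2*(ω + 2)**3), whose expansion matches every shown term.
Denominator factor (ω + 6/11)^2: pole of order 2 at -6/11, modulus 6/11.
Denominator factor (ω + 2)^3: pole of order 3 at -2, modulus 2.
The radius of convergence is the smallest modulus among the singular points: 6/11.

The radius of convergence is 6/11.


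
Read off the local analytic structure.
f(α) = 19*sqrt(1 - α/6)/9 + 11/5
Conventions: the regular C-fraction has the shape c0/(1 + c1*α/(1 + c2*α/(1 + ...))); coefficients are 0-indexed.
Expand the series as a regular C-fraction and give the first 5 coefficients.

The regular C-fraction coefficients are [194/45, 95/2328, -8/97, -97/4608, -287/4608].

Taylor coefficients (expand at 0): a_0 = 194/45, a_1 = -19/108, a_2 = -19/2592, a_3 = -19/31104, a_4 = -95/1492992.
c0 = a_0 = 194/45. Peel one level at a time: if S = 1 + c*α/S' with S'(0) = 1, then c is the α-coefficient of S and S' = c*α/(S - 1).
S_1 = c0/f = 1 + (95/2328)*α + (95/28227)*α^2 + ...; c1 = 95/2328.
S_2 = c1*α/(S_1 - 1) = 1 + (-8/97)*α + (-1/576)*α^2 + ...; c2 = -8/97.
S_3 = c2*α/(S_2 - 1) = 1 + (-97/4608)*α + (-27839/21233664)*α^2 + ...; c3 = -97/4608.
S_4 = c3*α/(S_3 - 1) = 1 + (-287/4608)*α + ...; c4 = -287/4608.


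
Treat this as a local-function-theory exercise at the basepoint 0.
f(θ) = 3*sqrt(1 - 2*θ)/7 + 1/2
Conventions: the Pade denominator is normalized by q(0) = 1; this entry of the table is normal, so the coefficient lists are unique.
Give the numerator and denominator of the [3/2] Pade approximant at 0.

The Pade approximant has numerator coefficients [13/14, -16/7, 75/56, -3/28]; denominator coefficients [1, -2, 3/4].

Taylor coefficients needed (expand at 0): a_0 = 13/14, a_1 = -3/7, a_2 = -3/14, a_3 = -3/14, a_4 = -15/56, a_5 = -3/8.
Write the denominator as Q(θ) = 1 + q1*θ + q2*θ^2. Requiring Q*f - P = O(θ^6) with deg P <= 3 kills the coefficients of θ^4..θ^5 in Q*f:
  θ^4: a_4 + q1*a_3 + q2*a_2 = 0, i.e. -15/56 + (-3/14)*q1 + (-3/14)*q2 = 0.
  θ^5: a_5 + q1*a_4 + q2*a_3 = 0, i.e. -3/8 + (-15/56)*q1 + (-3/14)*q2 = 0.
Solving this linear system: q1 = -2, q2 = 3/4.
The numerator is Q*f truncated at degree 3: P0 = a_0 = 13/14; P1 = a_1 + q1*a_0 = -16/7; P2 = a_2 + q1*a_1 + q2*a_0 = 75/56; P3 = a_3 + q1*a_2 + q2*a_1 = -3/28.


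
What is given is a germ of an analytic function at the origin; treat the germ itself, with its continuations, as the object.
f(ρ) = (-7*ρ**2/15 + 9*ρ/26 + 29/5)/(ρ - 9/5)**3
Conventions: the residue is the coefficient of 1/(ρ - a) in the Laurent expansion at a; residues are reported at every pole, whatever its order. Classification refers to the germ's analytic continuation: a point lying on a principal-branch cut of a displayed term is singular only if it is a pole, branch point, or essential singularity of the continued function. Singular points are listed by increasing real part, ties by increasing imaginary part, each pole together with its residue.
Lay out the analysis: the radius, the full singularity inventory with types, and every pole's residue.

Radius of convergence at 0: 9/5.
At 9/5: a pole of order 3; residue -7/15.

Denominator factor (ρ - 9/5)^3: pole of order 3 at 9/5, modulus 9/5.
The radius of convergence is the smallest modulus among the singular points: 9/5.
At the order-3 pole 9/5 set g(ρ) = (ρ - (9/5))^3*f(ρ) = -7*ρ**2/15 + 9*ρ/26 + 29/5.
Order-3 pole: residue = g''(a)/2; g''(9/5) = -14/15, so the residue is -7/15.


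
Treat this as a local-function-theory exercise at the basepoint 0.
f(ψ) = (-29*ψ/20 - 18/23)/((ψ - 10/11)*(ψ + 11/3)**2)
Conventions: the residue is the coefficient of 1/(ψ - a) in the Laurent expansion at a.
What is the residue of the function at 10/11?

The residue is -105237/1048846.

At the order-1 pole 10/11 set g(ψ) = (ψ - (10/11))*f(ψ) = (-29*ψ/20 - 18/23)/(ψ + 11/3)**2.
Simple pole: residue = g(a) at a = 10/11, which is -105237/1048846.


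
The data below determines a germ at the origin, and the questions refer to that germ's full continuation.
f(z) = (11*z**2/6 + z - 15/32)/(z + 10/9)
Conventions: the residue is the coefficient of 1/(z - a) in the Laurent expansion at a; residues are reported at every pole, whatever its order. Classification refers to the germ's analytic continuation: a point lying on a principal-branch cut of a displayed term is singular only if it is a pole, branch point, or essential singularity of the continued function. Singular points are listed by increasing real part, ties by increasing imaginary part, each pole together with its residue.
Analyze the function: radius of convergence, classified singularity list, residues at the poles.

Denominator factor (z + 10/9): pole of order 1 at -10/9, modulus 10/9.
The radius of convergence is the smallest modulus among the singular points: 10/9.
At the order-1 pole -10/9 set g(z) = (z - (-10/9))*f(z) = 11*z**2/6 + z - 15/32.
Simple pole: residue = g(a) at a = -10/9, which is 5315/7776.

Radius of convergence at 0: 10/9.
At -10/9: a pole of order 1; residue 5315/7776.


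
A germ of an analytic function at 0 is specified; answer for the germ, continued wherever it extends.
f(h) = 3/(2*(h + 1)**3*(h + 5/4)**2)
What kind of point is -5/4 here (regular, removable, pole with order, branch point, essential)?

The denominator factor h + 5/4 vanishes at -5/4 and appears to the power 2; the numerator there equals 3/2, nonzero, and no other factor vanishes.
Hence a pole whose order is the multiplicity, 2.

The point is a pole of order 2.


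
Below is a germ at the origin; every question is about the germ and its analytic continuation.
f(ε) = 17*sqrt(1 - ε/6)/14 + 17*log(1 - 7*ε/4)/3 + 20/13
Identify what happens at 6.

The point is an algebraic (square-root) branch point.

The term (17/14)*sqrt(1 - ε/(6)) has argument 1 - 6/(6) = 0 at 6: a square-root (algebraic, two-sheeted) branch point; the remaining terms are analytic or single-valued there.


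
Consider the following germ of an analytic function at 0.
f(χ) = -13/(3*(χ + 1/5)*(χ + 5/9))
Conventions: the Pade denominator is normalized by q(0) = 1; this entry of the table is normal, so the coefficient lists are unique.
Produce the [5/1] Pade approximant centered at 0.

The Pade approximant has numerator coefficients [-39, 81899235/1171198, -4288950/34447, 273375/1258, -12301875/34447, 553584375/1171198]; denominator coefficients [1, 381170791/76127870].

Taylor coefficients needed (expand at 0): a_0 = -39, a_1 = 1326/5, a_2 = -36309/25, a_3 = 936156/125, a_4 = -23659779/625, a_5 = 593797386/3125, a_6 = -14865660849/15625.
Write the denominator as Q(χ) = 1 + q1*χ. Requiring Q*f - P = O(χ^7) with deg P <= 5 kills the coefficients of χ^6..χ^6 in Q*f:
  χ^6: a_6 + q1*a_5 = 0, i.e. -14865660849/15625 + (593797386/3125)*q1 = 0.
Solving this linear system: q1 = 381170791/76127870.
The numerator is Q*f truncated at degree 5: P0 = a_0 = -39; P1 = a_1 + q1*a_0 = 81899235/1171198; P2 = a_2 + q1*a_1 = -4288950/34447; P3 = a_3 + q1*a_2 = 273375/1258; P4 = a_4 + q1*a_3 = -12301875/34447; P5 = a_5 + q1*a_4 = 553584375/1171198.


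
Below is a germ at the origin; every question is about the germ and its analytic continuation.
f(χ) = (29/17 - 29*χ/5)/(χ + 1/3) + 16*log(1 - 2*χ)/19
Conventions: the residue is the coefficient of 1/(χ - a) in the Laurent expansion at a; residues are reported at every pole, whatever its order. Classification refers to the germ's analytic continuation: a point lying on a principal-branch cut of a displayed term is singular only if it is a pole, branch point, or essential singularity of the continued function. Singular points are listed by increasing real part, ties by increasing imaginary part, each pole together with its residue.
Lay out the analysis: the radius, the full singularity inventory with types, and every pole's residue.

Radius of convergence at 0: 1/3.
At -1/3: a pole of order 1; residue 928/255.
At 1/2: a logarithmic branch point.

Denominator factor (χ + 1/3): pole of order 1 at -1/3, modulus 1/3.
Branch term (16/19)*log(1 - χ/(1/2)): its argument vanishes at χ = 1/2, a logarithmic branch point, modulus 1/2.
The radius of convergence is the smallest modulus among the singular points: 1/3.
The branch term is analytic at -1/3 and contributes nothing to the residue; only the rational part matters.
At the order-1 pole -1/3 set g(χ) = (χ - (-1/3))*(rational part) = 29/17 - 29*χ/5.
Simple pole: residue = g(a) at a = -1/3, which is 928/255.
List the singular points by increasing real part (a conjugate pair: the negative imaginary part first).


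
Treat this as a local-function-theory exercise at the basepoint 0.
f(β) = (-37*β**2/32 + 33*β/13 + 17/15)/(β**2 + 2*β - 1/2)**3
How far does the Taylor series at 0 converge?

Denominator factor (β**2 + 2*β - 1/2)^3: discriminant 6, real irrational roots -1 + (1/2)*sqrt(6) and -1 - (1/2)*sqrt(6); poles of order 3, moduli -1 + (1/2)*sqrt(6) and 1 + (1/2)*sqrt(6).
The radius of convergence is the smallest modulus among the singular points: -1 + (1/2)*sqrt(6).

The radius of convergence is -1 + (1/2)*sqrt(6).


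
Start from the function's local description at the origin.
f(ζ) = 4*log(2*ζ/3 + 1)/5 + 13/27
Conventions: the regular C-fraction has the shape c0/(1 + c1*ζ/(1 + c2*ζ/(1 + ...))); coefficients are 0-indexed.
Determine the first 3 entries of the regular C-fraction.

The regular C-fraction coefficients are [13/27, -72/65, 281/195].

Taylor coefficients (expand at 0): a_0 = 13/27, a_1 = 8/15, a_2 = -8/45.
c0 = a_0 = 13/27. Peel one level at a time: if S = 1 + c*ζ/S' with S'(0) = 1, then c is the ζ-coefficient of S and S' = c*ζ/(S - 1).
S_1 = c0/f = 1 + (-72/65)*ζ + (6744/4225)*ζ^2 + ...; c1 = -72/65.
S_2 = c1*ζ/(S_1 - 1) = 1 + (281/195)*ζ + ...; c2 = 281/195.


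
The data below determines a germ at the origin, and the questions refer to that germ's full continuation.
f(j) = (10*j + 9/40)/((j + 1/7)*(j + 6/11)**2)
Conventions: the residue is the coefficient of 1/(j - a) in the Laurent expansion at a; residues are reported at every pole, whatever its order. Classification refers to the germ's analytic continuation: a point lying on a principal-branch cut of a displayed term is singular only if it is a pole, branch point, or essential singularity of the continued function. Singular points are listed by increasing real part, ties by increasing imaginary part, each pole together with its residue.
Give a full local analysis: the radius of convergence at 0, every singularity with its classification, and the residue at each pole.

Denominator factor (j + 1/7): pole of order 1 at -1/7, modulus 1/7.
Denominator factor (j + 6/11)^2: pole of order 2 at -6/11, modulus 6/11.
The radius of convergence is the smallest modulus among the singular points: 1/7.
At the order-2 pole -6/11 set g(j) = (j - (-6/11))^2*f(j) = (10*j + 9/40)/(j + 1/7).
Order-2 pole: residue = g'(a); g'(-6/11) = 285439/38440, so the residue is 285439/38440.
At the order-1 pole -1/7 set g(j) = (j - (-1/7))*f(j) = (10*j + 9/40)/(j + 6/11)**2.
Simple pole: residue = g(a) at a = -1/7, which is -285439/38440.
List the singular points by increasing real part (a conjugate pair: the negative imaginary part first).

Radius of convergence at 0: 1/7.
At -6/11: a pole of order 2; residue 285439/38440.
At -1/7: a pole of order 1; residue -285439/38440.


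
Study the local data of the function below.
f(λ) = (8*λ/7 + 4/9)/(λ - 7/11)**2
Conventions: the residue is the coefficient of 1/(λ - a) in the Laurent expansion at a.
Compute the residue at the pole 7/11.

The residue is 8/7.

At the order-2 pole 7/11 set g(λ) = (λ - (7/11))^2*f(λ) = 8*λ/7 + 4/9.
Order-2 pole: residue = g'(a); g'(7/11) = 8/7, so the residue is 8/7.


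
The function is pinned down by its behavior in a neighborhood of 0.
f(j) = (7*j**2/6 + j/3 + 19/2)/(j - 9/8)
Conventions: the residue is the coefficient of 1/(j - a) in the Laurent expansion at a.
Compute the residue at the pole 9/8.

At the order-1 pole 9/8 set g(j) = (j - (9/8))*f(j) = 7*j**2/6 + j/3 + 19/2.
Simple pole: residue = g(a) at a = 9/8, which is 1453/128.

The residue is 1453/128.


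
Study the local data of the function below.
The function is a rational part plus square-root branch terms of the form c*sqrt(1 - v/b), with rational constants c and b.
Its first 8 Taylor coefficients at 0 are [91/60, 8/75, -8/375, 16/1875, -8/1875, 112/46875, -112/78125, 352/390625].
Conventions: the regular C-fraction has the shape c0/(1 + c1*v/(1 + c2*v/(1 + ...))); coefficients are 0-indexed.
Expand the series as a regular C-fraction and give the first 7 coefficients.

Taylor coefficients (read off): a_0 = 91/60, a_1 = 8/75, a_2 = -8/375, a_3 = 16/1875, a_4 = -8/1875, a_5 = 112/46875, a_6 = -112/78125.
c0 = a_0 = 91/60. Peel one level at a time: if S = 1 + c*v/S' with S'(0) = 1, then c is the v-coefficient of S and S' = c*v/(S - 1).
S_1 = c0/f = 1 + (-32/455)*v + (3936/207025)*v^2 + ...; c1 = -32/455.
S_2 = c1*v/(S_1 - 1) = 1 + (123/455)*v + (-1/25)*v^2 + ...; c2 = 123/455.
S_3 = c2*v/(S_2 - 1) = 1 + (91/615)*v + (-2821/75645)*v^2 + ...; c3 = 91/615.
S_4 = c3*v/(S_3 - 1) = 1 + (31/123)*v + (-1/25)*v^2 + ...; c4 = 31/123.
S_5 = c4*v/(S_4 - 1) = 1 + (123/775)*v + (-23001/600625)*v^2 + ...; c5 = 123/775.
S_6 = c5*v/(S_5 - 1) = 1 + (187/775)*v + ...; c6 = 187/775.

The regular C-fraction coefficients are [91/60, -32/455, 123/455, 91/615, 31/123, 123/775, 187/775].


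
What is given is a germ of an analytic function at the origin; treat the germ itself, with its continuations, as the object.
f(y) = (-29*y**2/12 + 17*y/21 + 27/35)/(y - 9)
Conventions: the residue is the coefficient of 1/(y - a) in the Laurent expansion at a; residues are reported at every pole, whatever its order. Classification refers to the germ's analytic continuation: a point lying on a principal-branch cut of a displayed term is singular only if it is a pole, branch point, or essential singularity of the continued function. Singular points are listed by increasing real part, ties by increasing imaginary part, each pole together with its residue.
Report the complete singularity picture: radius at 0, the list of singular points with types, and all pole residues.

Radius of convergence at 0: 9.
At 9: a pole of order 1; residue -26277/140.

Denominator factor (y - 9): pole of order 1 at 9, modulus 9.
The radius of convergence is the smallest modulus among the singular points: 9.
At the order-1 pole 9 set g(y) = (y - (9))*f(y) = -29*y**2/12 + 17*y/21 + 27/35.
Simple pole: residue = g(a) at a = 9, which is -26277/140.


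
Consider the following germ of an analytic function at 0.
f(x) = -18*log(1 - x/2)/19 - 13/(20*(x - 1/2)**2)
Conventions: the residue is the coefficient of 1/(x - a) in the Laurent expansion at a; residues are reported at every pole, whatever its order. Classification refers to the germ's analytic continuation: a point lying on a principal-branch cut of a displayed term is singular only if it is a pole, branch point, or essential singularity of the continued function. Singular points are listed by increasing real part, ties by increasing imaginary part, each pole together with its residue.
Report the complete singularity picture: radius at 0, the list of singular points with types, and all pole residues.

Denominator factor (x - 1/2)^2: pole of order 2 at 1/2, modulus 1/2.
Branch term (-18/19)*log(1 - x/(2)): its argument vanishes at x = 2, a logarithmic branch point, modulus 2.
The radius of convergence is the smallest modulus among the singular points: 1/2.
The branch term is analytic at 1/2 and contributes nothing to the residue; only the rational part matters.
At the order-2 pole 1/2 set g(x) = (x - (1/2))^2*(rational part) = -13/20.
Order-2 pole: residue = g'(a); g'(1/2) = 0, so the residue is 0.
List the singular points by increasing real part (a conjugate pair: the negative imaginary part first).

Radius of convergence at 0: 1/2.
At 1/2: a pole of order 2; residue 0.
At 2: a logarithmic branch point.


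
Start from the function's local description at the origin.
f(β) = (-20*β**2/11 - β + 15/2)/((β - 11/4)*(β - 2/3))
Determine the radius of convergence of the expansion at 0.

The radius of convergence is 2/3.

Denominator factor (β - 2/3): pole of order 1 at 2/3, modulus 2/3.
Denominator factor (β - 11/4): pole of order 1 at 11/4, modulus 11/4.
The radius of convergence is the smallest modulus among the singular points: 2/3.


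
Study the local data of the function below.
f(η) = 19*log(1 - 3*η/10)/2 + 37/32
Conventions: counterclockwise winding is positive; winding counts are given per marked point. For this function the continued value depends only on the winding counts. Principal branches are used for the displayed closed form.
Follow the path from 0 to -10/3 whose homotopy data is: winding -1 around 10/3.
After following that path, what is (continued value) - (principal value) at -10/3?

Continued minus principal equals -(19)*pi*i.

The rational part is single-valued and drops out of the difference; each branch term changes only by its own monodromy.
(19/2)*log(1 - η/(10/3)): each positive loop around 10/3 adds 2*pi*i to the log, so winding -1 contributes (19/2)*(-1)*2*pi*i = -(19)*pi*i.
Summing the contributions at η = -10/3 gives -(19)*pi*i.


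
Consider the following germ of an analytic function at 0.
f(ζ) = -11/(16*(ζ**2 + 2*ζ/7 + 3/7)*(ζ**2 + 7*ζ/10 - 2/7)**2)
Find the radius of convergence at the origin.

Denominator factor (ζ**2 + 7*ζ/10 - 2/7)^2: discriminant 1143/700, real irrational roots -7/20 + (3/140)*sqrt(889) and -7/20 - (3/140)*sqrt(889); poles of order 2, moduli -7/20 + (3/140)*sqrt(889) and 7/20 + (3/140)*sqrt(889).
Denominator factor (ζ**2 + 2*ζ/7 + 3/7): discriminant -80/49, complex-conjugate roots (-1/7) + ((2/7)*sqrt(5))*i and (-1/7) - ((2/7)*sqrt(5))*i; poles of order 1, moduli (1/7)*sqrt(21) and (1/7)*sqrt(21).
The radius of convergence is the smallest modulus among the singular points: -7/20 + (3/140)*sqrt(889).

The radius of convergence is -7/20 + (3/140)*sqrt(889).


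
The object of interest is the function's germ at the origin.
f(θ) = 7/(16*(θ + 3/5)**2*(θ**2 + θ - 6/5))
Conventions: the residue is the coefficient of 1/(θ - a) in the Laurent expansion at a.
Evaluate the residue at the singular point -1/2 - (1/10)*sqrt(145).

The factor θ**2 + θ - 6/5 splits as (θ - a)(θ - a') with a = -1/2 - (1/10)*sqrt(145), a' = -1/2 + (1/10)*sqrt(145). At the order-1 pole a set g(θ) = (θ - a)*f(θ) = [7/(16*(θ + 3/5)**2)] / (θ - a').
Simple pole: residue = g(a) at a = -1/2 - (1/10)*sqrt(145), which is -875/41472 - (12775/1202688)*sqrt(145).

The residue is -875/41472 - (12775/1202688)*sqrt(145).


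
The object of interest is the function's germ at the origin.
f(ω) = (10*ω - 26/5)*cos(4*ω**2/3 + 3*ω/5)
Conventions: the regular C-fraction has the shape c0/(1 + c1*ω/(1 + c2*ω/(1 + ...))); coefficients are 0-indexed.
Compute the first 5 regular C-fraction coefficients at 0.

The regular C-fraction coefficients are [-26/5, 25/13, -32771/16250, -4615793/40963750, 377476051375/209442672558].

Taylor coefficients (expand at 0): a_0 = -26/5, a_1 = 10, a_2 = 117/125, a_3 = 59/25, a_4 = -383159/112500.
c0 = a_0 = -26/5. Peel one level at a time: if S = 1 + c*ω/S' with S'(0) = 1, then c is the ω-coefficient of S and S' = c*ω/(S - 1).
S_1 = c0/f = 1 + (25/13)*ω + (32771/8450)*ω^2 + ...; c1 = 25/13.
S_2 = c1*ω/(S_1 - 1) = 1 + (-32771/16250)*ω + (-355061/1562500)*ω^2 + ...; c2 = -32771/16250.
S_3 = c2*ω/(S_2 - 1) = 1 + (-4615793/40963750)*ω + (39257509343/193308919380)*ω^2 + ...; c3 = -4615793/40963750.
S_4 = c3*ω/(S_3 - 1) = 1 + (377476051375/209442672558)*ω + ...; c4 = 377476051375/209442672558.


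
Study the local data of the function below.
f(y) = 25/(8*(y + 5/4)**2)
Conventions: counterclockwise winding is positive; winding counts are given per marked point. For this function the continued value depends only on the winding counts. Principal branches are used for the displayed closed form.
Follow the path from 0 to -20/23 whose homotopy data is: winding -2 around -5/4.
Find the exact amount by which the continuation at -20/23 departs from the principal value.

The function is rational, hence single-valued: continuing it around any pole returns the same value, so the difference is 0.

Continued minus principal equals 0.


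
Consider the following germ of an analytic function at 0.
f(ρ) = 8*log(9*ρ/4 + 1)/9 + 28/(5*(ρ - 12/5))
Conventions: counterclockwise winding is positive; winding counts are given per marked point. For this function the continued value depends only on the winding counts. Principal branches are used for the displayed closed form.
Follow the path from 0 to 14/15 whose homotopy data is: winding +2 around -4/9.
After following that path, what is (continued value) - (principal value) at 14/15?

The rational part is single-valued and drops out of the difference; each branch term changes only by its own monodromy.
(8/9)*log(1 - ρ/(-4/9)): each positive loop around -4/9 adds 2*pi*i to the log, so winding +2 contributes (8/9)*(2)*2*pi*i = (32/9)*pi*i.
Summing the contributions at ρ = 14/15 gives (32/9)*pi*i.

Continued minus principal equals (32/9)*pi*i.


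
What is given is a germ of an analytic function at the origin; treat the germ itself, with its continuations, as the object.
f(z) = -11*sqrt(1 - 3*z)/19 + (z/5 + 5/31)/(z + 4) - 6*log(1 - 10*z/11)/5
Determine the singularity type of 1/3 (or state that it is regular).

The term (-11/19)*sqrt(1 - z/(1/3)) has argument 1 - 1/3/(1/3) = 0 at 1/3: a square-root (algebraic, two-sheeted) branch point; the remaining terms are analytic or single-valued there.

The point is an algebraic (square-root) branch point.
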